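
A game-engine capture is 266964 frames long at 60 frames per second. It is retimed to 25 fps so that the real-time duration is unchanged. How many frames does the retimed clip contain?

111235 frames

Target frames = source frames × (target rate / source rate) = 266964 × (25)/(60) = 266964 × 5/12 = 111235.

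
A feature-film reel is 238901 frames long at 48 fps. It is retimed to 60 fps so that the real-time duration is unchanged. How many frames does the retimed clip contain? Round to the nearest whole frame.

298626 frames

Frames at target rate = 238901 × (60) / (48) = 1194505/4 ≈ 298626.250.
Nearest whole frame: 298626.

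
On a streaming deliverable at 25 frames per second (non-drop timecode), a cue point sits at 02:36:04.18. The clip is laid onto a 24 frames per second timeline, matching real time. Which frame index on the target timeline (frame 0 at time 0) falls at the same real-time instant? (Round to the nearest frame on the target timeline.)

frame 224753

Source frame index: (2×3600 + 36×60 + 4) × 25 + 18 = 234118.
Real time: 234118 / (25) = 234118/25 s.
Target frame: (234118/25) × (24) = 5618832/25 ≈ 224753.280 → 224753.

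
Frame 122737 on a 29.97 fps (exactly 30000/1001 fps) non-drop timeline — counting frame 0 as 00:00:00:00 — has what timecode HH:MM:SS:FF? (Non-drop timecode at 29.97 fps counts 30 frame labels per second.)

01:08:11:07

122737 ÷ 30 = 4091 full seconds, remainder 7 frames.
4091 s = 1 h 8 min 11 s.
Timecode: 01:08:11:07.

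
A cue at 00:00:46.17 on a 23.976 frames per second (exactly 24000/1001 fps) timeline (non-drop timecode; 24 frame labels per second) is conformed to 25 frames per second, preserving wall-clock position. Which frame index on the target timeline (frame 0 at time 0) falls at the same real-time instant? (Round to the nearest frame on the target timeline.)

Source frame index: (0×3600 + 0×60 + 46) × 24 + 17 = 1121.
Real time: 1121 / (24000/1001) = 1122121/24000 s.
Target frame: (1122121/24000) × (25) = 1122121/960 ≈ 1168.876 → 1169.

frame 1169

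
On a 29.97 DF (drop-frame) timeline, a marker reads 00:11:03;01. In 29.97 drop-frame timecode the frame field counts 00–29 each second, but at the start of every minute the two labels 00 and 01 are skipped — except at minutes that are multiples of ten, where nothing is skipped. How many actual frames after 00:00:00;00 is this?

Complete 10-minute blocks: 1, each 17982 frames → 17982.
Remaining 1 whole minute in the current block: 1800 + 0 × 1798 = 1800 frames.
Within the current minute: 3 × 30 + 1 − 2 = 89 (labels ;00/;01 skipped at this minute). Total = 17982 + 1800 + 89 = 19871.

19871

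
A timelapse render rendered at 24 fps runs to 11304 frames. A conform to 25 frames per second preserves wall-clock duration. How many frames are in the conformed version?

11775 frames

Target frames = source frames × (target rate / source rate) = 11304 × (25)/(24) = 11304 × 25/24 = 11775.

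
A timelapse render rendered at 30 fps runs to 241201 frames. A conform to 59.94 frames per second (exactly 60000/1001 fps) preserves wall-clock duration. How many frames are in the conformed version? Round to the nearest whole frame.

Frames at target rate = 241201 × (60000/1001) / (30) = 482402000/1001 ≈ 481920.080.
Nearest whole frame: 481920.

481920 frames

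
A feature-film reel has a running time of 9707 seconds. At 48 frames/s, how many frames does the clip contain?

465936 frames

Frames = 9707 × 48 = 465936.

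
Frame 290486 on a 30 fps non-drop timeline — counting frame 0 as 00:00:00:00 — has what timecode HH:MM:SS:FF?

02:41:22:26

290486 ÷ 30 = 9682 full seconds, remainder 26 frames.
9682 s = 2 h 41 min 22 s.
Timecode: 02:41:22:26.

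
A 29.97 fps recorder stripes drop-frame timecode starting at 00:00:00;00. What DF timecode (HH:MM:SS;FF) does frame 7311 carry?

00:04:03;29

Ten DF minutes hold 17982 frames, so frame 7311 lies in block 0 (frames 0–17981) with 7311 frames into that block.
The block's first minute is 1800 frames and the rest 1798 each; 7311 frames reaches minute 4, so 0 × 18 + 4 × 2 = 8 labels have been skipped so far.
Adding those back, label number 7311 + 8 = 7319 at 30 labels/s is 243 s + 29 f = 0 h 4 min 3 s frame 29, i.e. 00:04:03;29.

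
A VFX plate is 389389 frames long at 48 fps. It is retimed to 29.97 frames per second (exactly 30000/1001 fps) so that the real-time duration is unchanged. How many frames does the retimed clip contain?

243125 frames

Target frames = source frames × (target rate / source rate) = 389389 × (30000/1001)/(48) = 389389 × 625/1001 = 243125.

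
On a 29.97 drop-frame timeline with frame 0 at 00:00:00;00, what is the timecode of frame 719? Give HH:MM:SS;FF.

Ten DF minutes hold 17982 frames, so frame 719 lies in block 0 (frames 0–17981) with 719 frames into that block.
The block's first minute is 1800 frames and the rest 1798 each; 719 frames reaches minute 0, so 0 × 18 + 0 × 2 = 0 labels have been skipped so far.
Adding those back, label number 719 + 0 = 719 at 30 labels/s is 23 s + 29 f = 0 h 0 min 23 s frame 29, i.e. 00:00:23;29.

00:00:23;29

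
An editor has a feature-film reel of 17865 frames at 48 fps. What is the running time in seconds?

372.1875 seconds

Running time = 17865 / (48) = 372.1875 s.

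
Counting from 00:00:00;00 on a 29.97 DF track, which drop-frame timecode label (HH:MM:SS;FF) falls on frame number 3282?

00:01:49;14

Ten DF minutes hold 17982 frames, so frame 3282 lies in block 0 (frames 0–17981) with 3282 frames into that block.
The block's first minute is 1800 frames and the rest 1798 each; 3282 frames reaches minute 1, so 0 × 18 + 1 × 2 = 2 labels have been skipped so far.
Adding those back, label number 3282 + 2 = 3284 at 30 labels/s is 109 s + 14 f = 0 h 1 min 49 s frame 14, i.e. 00:01:49;14.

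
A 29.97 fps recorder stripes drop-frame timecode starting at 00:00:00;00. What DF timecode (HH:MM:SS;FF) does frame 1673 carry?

00:00:55;23

Each 10-minute DF block holds 10 × 60 × 30 − 9 × 2 = 17982 frames. 1673 ÷ 17982 → 0 full blocks, remainder 1673.
Within the partial block the first minute is 1800 frames and each further minute 1798, so 0 further minute boundaries passed. Total skipped labels = 18 × 0 + 2 × 0 = 0.
Non-drop label index = 1673 + 0 = 1673; at 30 labels/s that is 00:00:55:23, i.e. DF 00:00:55;23.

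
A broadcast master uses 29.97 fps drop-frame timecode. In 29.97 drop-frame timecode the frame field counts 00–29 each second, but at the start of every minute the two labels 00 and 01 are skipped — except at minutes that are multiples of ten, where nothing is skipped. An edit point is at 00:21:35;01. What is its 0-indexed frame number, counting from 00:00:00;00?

38813

Complete 10-minute blocks: 2, each 17982 frames → 35964.
Remaining 1 whole minute in the current block: 1800 + 0 × 1798 = 1800 frames.
Within the current minute: 35 × 30 + 1 − 2 = 1049 (labels ;00/;01 skipped at this minute). Total = 35964 + 1800 + 1049 = 38813.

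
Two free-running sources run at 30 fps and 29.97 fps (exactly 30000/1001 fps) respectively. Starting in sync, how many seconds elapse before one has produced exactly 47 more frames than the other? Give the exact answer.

47047/30 seconds

The gap grows by |30000/1001 − 30| = 30/1001 frames per second.
Time for a 47-frame gap: 47 ÷ (30/1001) = 47047/30 s.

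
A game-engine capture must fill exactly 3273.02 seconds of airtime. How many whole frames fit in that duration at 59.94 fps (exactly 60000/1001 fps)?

196185 frames

Frames = 3273.02 × 60000/1001 = 196381200/1001 ≈ 196185.0150.
Complete frames: 196185.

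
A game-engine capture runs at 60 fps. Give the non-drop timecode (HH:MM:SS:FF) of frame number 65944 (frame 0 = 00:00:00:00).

65944 ÷ 60 = 1099 full seconds, remainder 4 frames.
1099 s = 0 h 18 min 19 s.
Timecode: 00:18:19:04.

00:18:19:04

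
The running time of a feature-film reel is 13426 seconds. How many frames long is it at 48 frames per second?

Frames = 13426 × 48 = 644448.

644448 frames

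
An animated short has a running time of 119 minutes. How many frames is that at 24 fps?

119 min = 7140 s.
Frames = 7140 × 24 = 171360.

171360 frames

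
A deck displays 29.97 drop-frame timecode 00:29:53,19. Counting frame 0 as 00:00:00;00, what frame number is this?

53755

Complete 10-minute blocks: 2, each 17982 frames → 35964.
Remaining 9 whole minutes in the current block: 1800 + 8 × 1798 = 16184 frames.
Within the current minute: 53 × 30 + 19 − 2 = 1607 (labels ;00/;01 skipped at this minute). Total = 35964 + 16184 + 1607 = 53755.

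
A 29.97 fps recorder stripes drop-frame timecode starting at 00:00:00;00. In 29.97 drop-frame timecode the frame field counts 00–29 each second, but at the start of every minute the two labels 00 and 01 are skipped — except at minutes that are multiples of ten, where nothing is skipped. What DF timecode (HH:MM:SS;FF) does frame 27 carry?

Ten DF minutes hold 17982 frames, so frame 27 lies in block 0 (frames 0–17981) with 27 frames into that block.
The block's first minute is 1800 frames and the rest 1798 each; 27 frames reaches minute 0, so 0 × 18 + 0 × 2 = 0 labels have been skipped so far.
Adding those back, label number 27 + 0 = 27 at 30 labels/s is 0 s + 27 f = 0 h 0 min 0 s frame 27, i.e. 00:00:00;27.

00:00:00;27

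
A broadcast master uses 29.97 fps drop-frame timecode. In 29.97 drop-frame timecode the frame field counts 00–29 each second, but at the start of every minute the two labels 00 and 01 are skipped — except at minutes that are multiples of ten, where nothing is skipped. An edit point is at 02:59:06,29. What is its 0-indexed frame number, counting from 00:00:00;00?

322085

Complete 10-minute blocks: 17, each 17982 frames → 305694.
Remaining 9 whole minutes in the current block: 1800 + 8 × 1798 = 16184 frames.
Within the current minute: 6 × 30 + 29 − 2 = 207 (labels ;00/;01 skipped at this minute). Total = 305694 + 16184 + 207 = 322085.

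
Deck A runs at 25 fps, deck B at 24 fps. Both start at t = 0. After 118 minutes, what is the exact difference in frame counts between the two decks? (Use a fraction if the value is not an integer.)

118 min = 7080 s.
A emits 25 × 7080 = 177000 frames; B emits 24 × 7080 = 169920.
Difference = 7080 frames; B is behind A.

7080 frames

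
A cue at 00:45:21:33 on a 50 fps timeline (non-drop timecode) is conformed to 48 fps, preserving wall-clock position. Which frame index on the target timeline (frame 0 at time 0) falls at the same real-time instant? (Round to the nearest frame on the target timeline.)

Source frame index: (0×3600 + 45×60 + 21) × 50 + 33 = 136083.
Real time: 136083 / (50) = 136083/50 s.
Target frame: (136083/50) × (48) = 3265992/25 ≈ 130639.680 → 130640.

frame 130640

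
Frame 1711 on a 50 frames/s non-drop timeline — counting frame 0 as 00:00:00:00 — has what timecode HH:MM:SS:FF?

00:00:34:11

1711 ÷ 50 = 34 full seconds, remainder 11 frames.
34 s = 0 h 0 min 34 s.
Timecode: 00:00:34:11.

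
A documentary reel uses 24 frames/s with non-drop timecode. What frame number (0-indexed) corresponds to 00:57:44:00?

Total seconds to the label: (0 × 3600 + 57 × 60 + 44) = 3464.
Frame index = 3464 × 24 + 0 = 83136.

83136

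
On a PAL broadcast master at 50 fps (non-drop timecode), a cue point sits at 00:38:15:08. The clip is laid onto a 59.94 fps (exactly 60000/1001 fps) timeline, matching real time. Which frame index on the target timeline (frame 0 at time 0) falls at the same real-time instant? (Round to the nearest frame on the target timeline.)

frame 137572

Source frame index: (0×3600 + 38×60 + 15) × 50 + 8 = 114758.
Real time: 114758 / (50) = 57379/25 s.
Target frame: (57379/25) × (60000/1001) = 19672800/143 ≈ 137572.028 → 137572.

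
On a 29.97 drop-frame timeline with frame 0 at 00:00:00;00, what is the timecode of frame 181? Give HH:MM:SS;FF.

00:00:06;01

Each 10-minute DF block holds 10 × 60 × 30 − 9 × 2 = 17982 frames. 181 ÷ 17982 → 0 full blocks, remainder 181.
Within the partial block the first minute is 1800 frames and each further minute 1798, so 0 further minute boundaries passed. Total skipped labels = 18 × 0 + 2 × 0 = 0.
Non-drop label index = 181 + 0 = 181; at 30 labels/s that is 00:00:06:01, i.e. DF 00:00:06;01.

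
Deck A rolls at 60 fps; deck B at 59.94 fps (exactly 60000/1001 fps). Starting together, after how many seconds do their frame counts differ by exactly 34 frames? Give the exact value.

17017/30 seconds

The gap grows by |60000/1001 − 60| = 60/1001 frames per second.
Time for a 34-frame gap: 34 ÷ (60/1001) = 17017/30 s.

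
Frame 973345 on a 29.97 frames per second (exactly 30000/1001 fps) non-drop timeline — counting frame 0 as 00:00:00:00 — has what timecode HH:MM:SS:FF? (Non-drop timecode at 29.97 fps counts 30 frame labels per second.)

09:00:44:25

973345 ÷ 30 = 32444 full seconds, remainder 25 frames.
32444 s = 9 h 0 min 44 s.
Timecode: 09:00:44:25.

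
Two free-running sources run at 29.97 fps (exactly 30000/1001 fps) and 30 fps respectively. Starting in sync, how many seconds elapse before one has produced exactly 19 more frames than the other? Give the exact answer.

19019/30 seconds

The gap grows by |30 − 30000/1001| = 30/1001 frames per second.
Time for a 19-frame gap: 19 ÷ (30/1001) = 19019/30 s.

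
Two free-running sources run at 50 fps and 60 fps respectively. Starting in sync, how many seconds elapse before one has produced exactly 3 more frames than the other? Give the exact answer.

0.3 seconds

The gap grows by |60 − 50| = 10 frames per second.
Time for a 3-frame gap: 3 ÷ (10) = 0.3 s.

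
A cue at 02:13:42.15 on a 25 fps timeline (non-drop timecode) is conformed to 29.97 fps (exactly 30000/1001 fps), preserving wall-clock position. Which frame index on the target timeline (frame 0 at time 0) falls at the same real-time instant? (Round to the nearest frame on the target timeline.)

Source frame index: (2×3600 + 13×60 + 42) × 25 + 15 = 200565.
Real time: 200565 / (25) = 40113/5 s.
Target frame: (40113/5) × (30000/1001) = 240678000/1001 ≈ 240437.562 → 240438.

frame 240438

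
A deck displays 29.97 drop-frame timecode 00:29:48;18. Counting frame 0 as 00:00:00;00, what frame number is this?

As if non-drop at 30 labels/s: (0 × 3600 + 29 × 60 + 48) × 30 + 18 = 53658.
Minute boundaries passed: 29; those not divisible by 10: 29 − 2 = 27; dropped labels = 2 × 27 = 54.
Actual frame index = 53658 − 54 = 53604.

53604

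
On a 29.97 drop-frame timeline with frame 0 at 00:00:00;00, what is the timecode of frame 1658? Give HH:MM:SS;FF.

Each 10-minute DF block holds 10 × 60 × 30 − 9 × 2 = 17982 frames. 1658 ÷ 17982 → 0 full blocks, remainder 1658.
Within the partial block the first minute is 1800 frames and each further minute 1798, so 0 further minute boundaries passed. Total skipped labels = 18 × 0 + 2 × 0 = 0.
Non-drop label index = 1658 + 0 = 1658; at 30 labels/s that is 00:00:55:08, i.e. DF 00:00:55;08.

00:00:55;08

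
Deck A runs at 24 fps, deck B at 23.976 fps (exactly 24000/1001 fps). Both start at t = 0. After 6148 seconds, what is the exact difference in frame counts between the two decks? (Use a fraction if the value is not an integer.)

147552/1001 frames

A emits 24 × 6148 = 147552 frames; B emits 24000/1001 × 6148 = 147552000/1001.
Difference = 147552/1001 frames (≈ 147.4046); B is behind A.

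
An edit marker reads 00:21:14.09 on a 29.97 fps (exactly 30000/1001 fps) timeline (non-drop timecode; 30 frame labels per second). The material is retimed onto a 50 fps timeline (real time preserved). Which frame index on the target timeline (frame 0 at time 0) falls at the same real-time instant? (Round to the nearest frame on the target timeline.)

Source frame index: (0×3600 + 21×60 + 14) × 30 + 9 = 38229.
Real time: 38229 / (30000/1001) = 12755743/10000 s.
Target frame: (12755743/10000) × (50) = 12755743/200 ≈ 63778.715 → 63779.

frame 63779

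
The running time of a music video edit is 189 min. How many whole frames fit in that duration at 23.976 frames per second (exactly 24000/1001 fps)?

271888 frames

189 min = 11340 s.
Frames = 11340 × 24000/1001 = 38880000/143 ≈ 271888.1119.
Complete frames: 271888.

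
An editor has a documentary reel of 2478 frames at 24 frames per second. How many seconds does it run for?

Running time = 2478 / (24) = 103.25 s.

103.25 seconds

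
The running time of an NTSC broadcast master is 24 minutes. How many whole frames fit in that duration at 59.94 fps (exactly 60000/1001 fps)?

24 min = 1440 s.
Frames = 1440 × 60000/1001 = 86400000/1001 ≈ 86313.6863.
Complete frames: 86313.

86313 frames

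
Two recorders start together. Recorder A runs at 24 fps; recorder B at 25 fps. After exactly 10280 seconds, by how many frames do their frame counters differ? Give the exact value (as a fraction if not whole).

A emits 24 × 10280 = 246720 frames; B emits 25 × 10280 = 257000.
Difference = 10280 frames; B is ahead of A.

10280 frames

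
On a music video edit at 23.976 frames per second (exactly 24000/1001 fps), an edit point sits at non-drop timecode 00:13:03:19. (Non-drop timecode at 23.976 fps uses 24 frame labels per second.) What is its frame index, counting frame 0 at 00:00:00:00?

frame 18811

Total seconds to the label: (0 × 3600 + 13 × 60 + 3) = 783.
Frame index = 783 × 24 + 19 = 18811.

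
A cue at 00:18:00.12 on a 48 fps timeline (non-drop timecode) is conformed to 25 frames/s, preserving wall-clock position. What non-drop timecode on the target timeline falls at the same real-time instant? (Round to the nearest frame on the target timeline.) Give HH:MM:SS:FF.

Source frame index: (0×3600 + 18×60 + 0) × 48 + 12 = 51852.
Real time: 51852 / (48) = 4321/4 s.
Target frame: (4321/4) × (25) = 108025/4 ≈ 27006.250 → 27006.
At 25 labels/s: frame 27006 → 00:18:00:06.

00:18:00:06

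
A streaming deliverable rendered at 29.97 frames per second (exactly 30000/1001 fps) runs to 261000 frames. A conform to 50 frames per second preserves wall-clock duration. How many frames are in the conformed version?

435435 frames

Target frames = source frames × (target rate / source rate) = 261000 × (50)/(30000/1001) = 261000 × 1001/600 = 435435.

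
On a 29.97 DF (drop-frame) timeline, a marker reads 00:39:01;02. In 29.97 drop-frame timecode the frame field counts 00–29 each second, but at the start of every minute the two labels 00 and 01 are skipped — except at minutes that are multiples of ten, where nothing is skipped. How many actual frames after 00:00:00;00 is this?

As if non-drop at 30 labels/s: (0 × 3600 + 39 × 60 + 1) × 30 + 2 = 70232.
Minute boundaries passed: 39; those not divisible by 10: 39 − 3 = 36; dropped labels = 2 × 36 = 72.
Actual frame index = 70232 − 72 = 70160.

70160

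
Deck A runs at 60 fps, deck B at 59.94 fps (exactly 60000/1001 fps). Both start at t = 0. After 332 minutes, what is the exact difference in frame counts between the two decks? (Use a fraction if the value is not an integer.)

332 min = 19920 s.
A emits 60 × 19920 = 1195200 frames; B emits 60000/1001 × 19920 = 1195200000/1001.
Difference = 1195200/1001 frames (≈ 1194.0060); B is behind A.

1195200/1001 frames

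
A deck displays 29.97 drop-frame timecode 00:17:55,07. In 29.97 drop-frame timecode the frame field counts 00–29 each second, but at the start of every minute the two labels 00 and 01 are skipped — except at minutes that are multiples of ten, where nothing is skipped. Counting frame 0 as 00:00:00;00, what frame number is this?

32225

As if non-drop at 30 labels/s: (0 × 3600 + 17 × 60 + 55) × 30 + 7 = 32257.
Minute boundaries passed: 17; those not divisible by 10: 17 − 1 = 16; dropped labels = 2 × 16 = 32.
Actual frame index = 32257 − 32 = 32225.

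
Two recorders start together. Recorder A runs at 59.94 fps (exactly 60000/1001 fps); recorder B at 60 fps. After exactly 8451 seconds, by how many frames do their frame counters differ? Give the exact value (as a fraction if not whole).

A emits 60000/1001 × 8451 = 507060000/1001 frames; B emits 60 × 8451 = 507060.
Difference = 507060/1001 frames (≈ 506.5534); B is ahead of A.

507060/1001 frames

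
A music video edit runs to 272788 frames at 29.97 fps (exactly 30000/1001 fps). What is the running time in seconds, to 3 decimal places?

Running time = 272788 × 1001/30000 = 68265197/7500 s ≈ 9102.026 s.

9102.026 seconds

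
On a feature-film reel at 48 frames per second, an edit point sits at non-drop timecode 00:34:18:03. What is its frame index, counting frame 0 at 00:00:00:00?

98787

Total seconds to the label: (0 × 3600 + 34 × 60 + 18) = 2058.
Frame index = 2058 × 48 + 3 = 98787.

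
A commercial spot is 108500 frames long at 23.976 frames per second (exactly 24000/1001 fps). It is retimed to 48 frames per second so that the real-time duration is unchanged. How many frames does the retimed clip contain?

Target frames = source frames × (target rate / source rate) = 108500 × (48)/(24000/1001) = 108500 × 1001/500 = 217217.

217217 frames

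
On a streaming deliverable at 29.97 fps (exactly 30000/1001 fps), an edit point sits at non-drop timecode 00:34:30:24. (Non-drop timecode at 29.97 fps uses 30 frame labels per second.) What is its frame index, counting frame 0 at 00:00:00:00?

62124

Total seconds to the label: (0 × 3600 + 34 × 60 + 30) = 2070.
Frame index = 2070 × 30 + 24 = 62124.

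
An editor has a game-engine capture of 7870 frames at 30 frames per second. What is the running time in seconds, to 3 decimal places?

262.333 seconds

Running time = 7870 × 1/30 = 787/3 s ≈ 262.333 s.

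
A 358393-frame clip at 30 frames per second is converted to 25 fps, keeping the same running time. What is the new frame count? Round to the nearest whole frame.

298661 frames

Frames at target rate = 358393 × (25) / (30) = 1791965/6 ≈ 298660.833.
Nearest whole frame: 298661.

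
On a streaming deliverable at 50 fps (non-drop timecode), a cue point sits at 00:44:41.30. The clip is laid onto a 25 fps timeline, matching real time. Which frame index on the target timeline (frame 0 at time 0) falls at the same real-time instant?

frame 67040

Source frame index: (0×3600 + 44×60 + 41) × 50 + 30 = 134080.
Real time: 134080 / (50) = 13408/5 s.
Target frame: (13408/5) × (25) = 67040.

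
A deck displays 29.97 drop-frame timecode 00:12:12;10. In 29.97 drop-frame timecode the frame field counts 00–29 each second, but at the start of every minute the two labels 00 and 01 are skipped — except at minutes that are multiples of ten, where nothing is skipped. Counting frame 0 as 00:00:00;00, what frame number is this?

21948

Complete 10-minute blocks: 1, each 17982 frames → 17982.
Remaining 2 whole minutes in the current block: 1800 + 1 × 1798 = 3598 frames.
Within the current minute: 12 × 30 + 10 − 2 = 368 (labels ;00/;01 skipped at this minute). Total = 17982 + 3598 + 368 = 21948.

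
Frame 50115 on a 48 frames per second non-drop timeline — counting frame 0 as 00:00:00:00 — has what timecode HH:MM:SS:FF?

50115 ÷ 48 = 1044 full seconds, remainder 3 frames.
1044 s = 0 h 17 min 24 s.
Timecode: 00:17:24:03.

00:17:24:03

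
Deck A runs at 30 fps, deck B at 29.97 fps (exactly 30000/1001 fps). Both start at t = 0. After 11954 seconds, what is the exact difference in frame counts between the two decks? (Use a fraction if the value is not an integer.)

358620/1001 frames

A emits 30 × 11954 = 358620 frames; B emits 30000/1001 × 11954 = 358620000/1001.
Difference = 358620/1001 frames (≈ 358.2617); B is behind A.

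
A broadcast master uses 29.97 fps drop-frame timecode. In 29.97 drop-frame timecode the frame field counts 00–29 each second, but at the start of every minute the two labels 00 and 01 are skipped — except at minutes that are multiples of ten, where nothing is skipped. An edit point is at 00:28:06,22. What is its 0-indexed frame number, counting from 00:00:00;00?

As if non-drop at 30 labels/s: (0 × 3600 + 28 × 60 + 6) × 30 + 22 = 50602.
Minute boundaries passed: 28; those not divisible by 10: 28 − 2 = 26; dropped labels = 2 × 26 = 52.
Actual frame index = 50602 − 52 = 50550.

50550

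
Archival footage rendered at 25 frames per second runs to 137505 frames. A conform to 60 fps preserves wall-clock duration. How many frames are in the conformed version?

Target frames = source frames × (target rate / source rate) = 137505 × (60)/(25) = 137505 × 12/5 = 330012.

330012 frames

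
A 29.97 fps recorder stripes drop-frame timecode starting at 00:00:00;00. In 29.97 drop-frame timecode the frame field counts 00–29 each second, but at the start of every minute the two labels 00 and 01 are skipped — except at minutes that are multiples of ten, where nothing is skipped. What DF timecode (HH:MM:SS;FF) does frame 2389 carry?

Each 10-minute DF block holds 10 × 60 × 30 − 9 × 2 = 17982 frames. 2389 ÷ 17982 → 0 full blocks, remainder 2389.
Within the partial block the first minute is 1800 frames and each further minute 1798, so 1 further minute boundary passed. Total skipped labels = 18 × 0 + 2 × 1 = 2.
Non-drop label index = 2389 + 2 = 2391; at 30 labels/s that is 00:01:19:21, i.e. DF 00:01:19;21.

00:01:19;21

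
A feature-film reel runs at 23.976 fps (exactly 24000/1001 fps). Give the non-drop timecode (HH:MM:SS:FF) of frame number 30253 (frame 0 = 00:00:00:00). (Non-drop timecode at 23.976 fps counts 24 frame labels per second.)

00:21:00:13

30253 ÷ 24 = 1260 full seconds, remainder 13 frames.
1260 s = 0 h 21 min 0 s.
Timecode: 00:21:00:13.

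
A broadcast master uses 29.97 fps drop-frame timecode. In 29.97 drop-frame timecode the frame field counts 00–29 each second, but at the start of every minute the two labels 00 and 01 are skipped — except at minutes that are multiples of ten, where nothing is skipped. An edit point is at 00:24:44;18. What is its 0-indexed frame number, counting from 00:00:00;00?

44494

As if non-drop at 30 labels/s: (0 × 3600 + 24 × 60 + 44) × 30 + 18 = 44538.
Minute boundaries passed: 24; those not divisible by 10: 24 − 2 = 22; dropped labels = 2 × 22 = 44.
Actual frame index = 44538 − 44 = 44494.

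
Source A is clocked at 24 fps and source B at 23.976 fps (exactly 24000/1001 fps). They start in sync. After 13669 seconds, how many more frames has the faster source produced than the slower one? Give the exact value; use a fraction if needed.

A emits 24 × 13669 = 328056 frames; B emits 24000/1001 × 13669 = 328056000/1001.
Difference = 328056/1001 frames (≈ 327.7283); B is behind A.

328056/1001 frames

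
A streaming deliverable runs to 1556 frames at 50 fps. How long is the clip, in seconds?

31.12 seconds

Running time = 1556 / (50) = 31.12 s.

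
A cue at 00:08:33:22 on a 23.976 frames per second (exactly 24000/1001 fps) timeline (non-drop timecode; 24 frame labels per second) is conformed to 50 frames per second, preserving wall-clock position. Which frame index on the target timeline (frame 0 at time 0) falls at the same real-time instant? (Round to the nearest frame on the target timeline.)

Source frame index: (0×3600 + 8×60 + 33) × 24 + 22 = 12334.
Real time: 12334 / (24000/1001) = 6173167/12000 s.
Target frame: (6173167/12000) × (50) = 6173167/240 ≈ 25721.529 → 25722.

frame 25722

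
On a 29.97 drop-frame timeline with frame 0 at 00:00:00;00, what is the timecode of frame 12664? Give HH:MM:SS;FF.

Each 10-minute DF block holds 10 × 60 × 30 − 9 × 2 = 17982 frames. 12664 ÷ 17982 → 0 full blocks, remainder 12664.
Within the partial block the first minute is 1800 frames and each further minute 1798, so 7 further minute boundaries passed. Total skipped labels = 18 × 0 + 2 × 7 = 14.
Non-drop label index = 12664 + 14 = 12678; at 30 labels/s that is 00:07:02:18, i.e. DF 00:07:02;18.

00:07:02;18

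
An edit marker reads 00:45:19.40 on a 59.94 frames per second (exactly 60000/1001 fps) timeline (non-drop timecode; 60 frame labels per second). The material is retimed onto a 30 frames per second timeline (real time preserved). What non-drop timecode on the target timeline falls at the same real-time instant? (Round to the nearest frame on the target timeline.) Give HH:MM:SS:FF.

00:45:22:12

Source frame index: (0×3600 + 45×60 + 19) × 60 + 40 = 163180.
Real time: 163180 / (60000/1001) = 8167159/3000 s.
Target frame: (8167159/3000) × (30) = 8167159/100 ≈ 81671.590 → 81672.
At 30 labels/s: frame 81672 → 00:45:22:12.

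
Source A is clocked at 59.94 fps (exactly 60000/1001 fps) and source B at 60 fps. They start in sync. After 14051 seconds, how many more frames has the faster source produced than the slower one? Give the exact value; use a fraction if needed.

843060/1001 frames

A emits 60000/1001 × 14051 = 843060000/1001 frames; B emits 60 × 14051 = 843060.
Difference = 843060/1001 frames (≈ 842.2178); B is ahead of A.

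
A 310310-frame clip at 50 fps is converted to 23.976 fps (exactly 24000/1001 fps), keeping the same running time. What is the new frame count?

Target frames = source frames × (target rate / source rate) = 310310 × (24000/1001)/(50) = 310310 × 480/1001 = 148800.

148800 frames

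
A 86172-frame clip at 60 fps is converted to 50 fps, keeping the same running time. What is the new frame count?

71810 frames

Target frames = source frames × (target rate / source rate) = 86172 × (50)/(60) = 86172 × 5/6 = 71810.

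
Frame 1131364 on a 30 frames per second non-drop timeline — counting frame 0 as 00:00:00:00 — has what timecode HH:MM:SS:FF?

10:28:32:04

1131364 ÷ 30 = 37712 full seconds, remainder 4 frames.
37712 s = 10 h 28 min 32 s.
Timecode: 10:28:32:04.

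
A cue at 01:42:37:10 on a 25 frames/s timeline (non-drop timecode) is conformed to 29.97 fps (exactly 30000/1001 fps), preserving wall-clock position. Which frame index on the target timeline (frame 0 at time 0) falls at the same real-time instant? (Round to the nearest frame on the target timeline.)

frame 184537

Source frame index: (1×3600 + 42×60 + 37) × 25 + 10 = 153935.
Real time: 153935 / (25) = 30787/5 s.
Target frame: (30787/5) × (30000/1001) = 184722000/1001 ≈ 184537.463 → 184537.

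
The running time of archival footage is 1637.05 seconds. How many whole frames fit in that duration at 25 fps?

40926 frames

Frames = 1637.05 × 25 = 163705/4 ≈ 40926.2500.
Complete frames: 40926.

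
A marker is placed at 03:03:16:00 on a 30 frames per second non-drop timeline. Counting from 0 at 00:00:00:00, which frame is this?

Total seconds to the label: (3 × 3600 + 3 × 60 + 16) = 10996.
Frame index = 10996 × 30 + 0 = 329880.

329880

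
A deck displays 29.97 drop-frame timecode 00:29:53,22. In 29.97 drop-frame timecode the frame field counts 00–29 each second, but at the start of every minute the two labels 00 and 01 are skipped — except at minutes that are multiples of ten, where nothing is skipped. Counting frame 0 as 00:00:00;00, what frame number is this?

53758

As if non-drop at 30 labels/s: (0 × 3600 + 29 × 60 + 53) × 30 + 22 = 53812.
Minute boundaries passed: 29; those not divisible by 10: 29 − 2 = 27; dropped labels = 2 × 27 = 54.
Actual frame index = 53812 − 54 = 53758.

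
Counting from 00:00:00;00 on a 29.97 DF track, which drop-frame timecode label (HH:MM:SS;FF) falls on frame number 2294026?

21:15:44;02

Ten DF minutes hold 17982 frames, so frame 2294026 lies in block 127 (frames 2283714–2301695) with 10312 frames into that block.
The block's first minute is 1800 frames and the rest 1798 each; 10312 frames reaches minute 5, so 127 × 18 + 5 × 2 = 2296 labels have been skipped so far.
Adding those back, label number 2294026 + 2296 = 2296322 at 30 labels/s is 76544 s + 2 f = 21 h 15 min 44 s frame 2, i.e. 21:15:44;02.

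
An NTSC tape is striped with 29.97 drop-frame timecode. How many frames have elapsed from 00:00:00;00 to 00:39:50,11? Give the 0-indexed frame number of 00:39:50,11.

As if non-drop at 30 labels/s: (0 × 3600 + 39 × 60 + 50) × 30 + 11 = 71711.
Minute boundaries passed: 39; those not divisible by 10: 39 − 3 = 36; dropped labels = 2 × 36 = 72.
Actual frame index = 71711 − 72 = 71639.

71639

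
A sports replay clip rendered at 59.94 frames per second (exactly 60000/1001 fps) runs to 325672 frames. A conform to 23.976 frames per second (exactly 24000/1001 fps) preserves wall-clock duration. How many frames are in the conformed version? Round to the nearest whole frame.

Frames at target rate = 325672 × (24000/1001) / (60000/1001) = 651344/5 ≈ 130268.800.
Nearest whole frame: 130269.

130269 frames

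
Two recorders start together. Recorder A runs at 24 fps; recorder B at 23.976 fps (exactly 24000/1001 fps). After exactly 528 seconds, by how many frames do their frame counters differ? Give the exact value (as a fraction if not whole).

A emits 24 × 528 = 12672 frames; B emits 24000/1001 × 528 = 1152000/91.
Difference = 1152/91 frames (≈ 12.6593); B is behind A.

1152/91 frames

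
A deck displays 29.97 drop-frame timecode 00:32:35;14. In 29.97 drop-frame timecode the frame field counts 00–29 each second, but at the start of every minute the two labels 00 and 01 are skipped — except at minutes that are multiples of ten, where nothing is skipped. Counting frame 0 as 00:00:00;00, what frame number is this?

Complete 10-minute blocks: 3, each 17982 frames → 53946.
Remaining 2 whole minutes in the current block: 1800 + 1 × 1798 = 3598 frames.
Within the current minute: 35 × 30 + 14 − 2 = 1062 (labels ;00/;01 skipped at this minute). Total = 53946 + 3598 + 1062 = 58606.

58606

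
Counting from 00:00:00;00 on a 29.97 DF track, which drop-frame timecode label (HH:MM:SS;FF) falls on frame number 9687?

00:05:23;07

Each 10-minute DF block holds 10 × 60 × 30 − 9 × 2 = 17982 frames. 9687 ÷ 17982 → 0 full blocks, remainder 9687.
Within the partial block the first minute is 1800 frames and each further minute 1798, so 5 further minute boundaries passed. Total skipped labels = 18 × 0 + 2 × 5 = 10.
Non-drop label index = 9687 + 10 = 9697; at 30 labels/s that is 00:05:23:07, i.e. DF 00:05:23;07.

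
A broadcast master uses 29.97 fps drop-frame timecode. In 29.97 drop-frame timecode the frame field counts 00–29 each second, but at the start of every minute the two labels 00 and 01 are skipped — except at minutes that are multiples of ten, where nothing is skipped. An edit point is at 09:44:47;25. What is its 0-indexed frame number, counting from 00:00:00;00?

Complete 10-minute blocks: 58, each 17982 frames → 1042956.
Remaining 4 whole minutes in the current block: 1800 + 3 × 1798 = 7194 frames.
Within the current minute: 47 × 30 + 25 − 2 = 1433 (labels ;00/;01 skipped at this minute). Total = 1042956 + 7194 + 1433 = 1051583.

1051583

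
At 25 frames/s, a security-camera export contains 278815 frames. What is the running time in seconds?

Running time = 278815 / (25) = 11152.6 s.

11152.6 seconds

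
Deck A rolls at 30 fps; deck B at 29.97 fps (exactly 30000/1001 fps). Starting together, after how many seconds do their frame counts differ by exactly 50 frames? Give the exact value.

The gap grows by |30000/1001 − 30| = 30/1001 frames per second.
Time for a 50-frame gap: 50 ÷ (30/1001) = 5005/3 s.

5005/3 seconds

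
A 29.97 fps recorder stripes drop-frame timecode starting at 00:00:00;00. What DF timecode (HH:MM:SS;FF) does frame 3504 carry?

00:01:56;26

Each 10-minute DF block holds 10 × 60 × 30 − 9 × 2 = 17982 frames. 3504 ÷ 17982 → 0 full blocks, remainder 3504.
Within the partial block the first minute is 1800 frames and each further minute 1798, so 1 further minute boundary passed. Total skipped labels = 18 × 0 + 2 × 1 = 2.
Non-drop label index = 3504 + 2 = 3506; at 30 labels/s that is 00:01:56:26, i.e. DF 00:01:56;26.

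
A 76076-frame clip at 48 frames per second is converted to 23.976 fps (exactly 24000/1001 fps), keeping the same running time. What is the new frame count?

38000 frames

Target frames = source frames × (target rate / source rate) = 76076 × (24000/1001)/(48) = 76076 × 500/1001 = 38000.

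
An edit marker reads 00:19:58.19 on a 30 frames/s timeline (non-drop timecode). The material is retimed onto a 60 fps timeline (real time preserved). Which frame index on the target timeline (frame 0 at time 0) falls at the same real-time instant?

Source frame index: (0×3600 + 19×60 + 58) × 30 + 19 = 35959.
Real time: 35959 / (30) = 35959/30 s.
Target frame: (35959/30) × (60) = 71918.

frame 71918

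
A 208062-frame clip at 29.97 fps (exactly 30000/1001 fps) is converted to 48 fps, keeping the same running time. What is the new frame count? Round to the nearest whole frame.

333232 frames

Frames at target rate = 208062 × (48) / (30000/1001) = 208270062/625 ≈ 333232.099.
Nearest whole frame: 333232.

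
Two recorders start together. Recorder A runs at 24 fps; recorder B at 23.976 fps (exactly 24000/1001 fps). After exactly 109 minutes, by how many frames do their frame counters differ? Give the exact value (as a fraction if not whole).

109 min = 6540 s.
A emits 24 × 6540 = 156960 frames; B emits 24000/1001 × 6540 = 156960000/1001.
Difference = 156960/1001 frames (≈ 156.8032); B is behind A.

156960/1001 frames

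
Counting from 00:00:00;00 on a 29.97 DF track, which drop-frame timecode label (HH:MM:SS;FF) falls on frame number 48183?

00:26:47;21

Ten DF minutes hold 17982 frames, so frame 48183 lies in block 2 (frames 35964–53945) with 12219 frames into that block.
The block's first minute is 1800 frames and the rest 1798 each; 12219 frames reaches minute 6, so 2 × 18 + 6 × 2 = 48 labels have been skipped so far.
Adding those back, label number 48183 + 48 = 48231 at 30 labels/s is 1607 s + 21 f = 0 h 26 min 47 s frame 21, i.e. 00:26:47;21.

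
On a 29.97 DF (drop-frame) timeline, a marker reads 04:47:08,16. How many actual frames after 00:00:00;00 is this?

516338

As if non-drop at 30 labels/s: (4 × 3600 + 47 × 60 + 8) × 30 + 16 = 516856.
Minute boundaries passed: 287; those not divisible by 10: 287 − 28 = 259; dropped labels = 2 × 259 = 518.
Actual frame index = 516856 − 518 = 516338.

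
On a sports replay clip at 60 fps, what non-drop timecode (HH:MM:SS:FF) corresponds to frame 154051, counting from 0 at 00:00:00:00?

154051 ÷ 60 = 2567 full seconds, remainder 31 frames.
2567 s = 0 h 42 min 47 s.
Timecode: 00:42:47:31.

00:42:47:31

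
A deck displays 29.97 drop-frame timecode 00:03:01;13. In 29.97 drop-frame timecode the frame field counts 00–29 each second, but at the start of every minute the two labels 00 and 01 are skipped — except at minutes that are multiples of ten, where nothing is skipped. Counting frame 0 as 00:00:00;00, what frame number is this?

5437

Complete 10-minute blocks: 0, each 17982 frames → 0.
Remaining 3 whole minutes in the current block: 1800 + 2 × 1798 = 5396 frames.
Within the current minute: 1 × 30 + 13 − 2 = 41 (labels ;00/;01 skipped at this minute). Total = 0 + 5396 + 41 = 5437.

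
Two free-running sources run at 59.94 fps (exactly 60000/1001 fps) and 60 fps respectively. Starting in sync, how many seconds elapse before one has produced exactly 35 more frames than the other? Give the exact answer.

The gap grows by |60 − 60000/1001| = 60/1001 frames per second.
Time for a 35-frame gap: 35 ÷ (60/1001) = 7007/12 s.

7007/12 seconds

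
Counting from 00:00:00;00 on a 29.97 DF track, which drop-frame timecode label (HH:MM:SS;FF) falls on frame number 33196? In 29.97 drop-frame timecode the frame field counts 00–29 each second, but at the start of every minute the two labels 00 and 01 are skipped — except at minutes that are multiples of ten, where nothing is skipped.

00:18:27;20

Ten DF minutes hold 17982 frames, so frame 33196 lies in block 1 (frames 17982–35963) with 15214 frames into that block.
The block's first minute is 1800 frames and the rest 1798 each; 15214 frames reaches minute 8, so 1 × 18 + 8 × 2 = 34 labels have been skipped so far.
Adding those back, label number 33196 + 34 = 33230 at 30 labels/s is 1107 s + 20 f = 0 h 18 min 27 s frame 20, i.e. 00:18:27;20.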